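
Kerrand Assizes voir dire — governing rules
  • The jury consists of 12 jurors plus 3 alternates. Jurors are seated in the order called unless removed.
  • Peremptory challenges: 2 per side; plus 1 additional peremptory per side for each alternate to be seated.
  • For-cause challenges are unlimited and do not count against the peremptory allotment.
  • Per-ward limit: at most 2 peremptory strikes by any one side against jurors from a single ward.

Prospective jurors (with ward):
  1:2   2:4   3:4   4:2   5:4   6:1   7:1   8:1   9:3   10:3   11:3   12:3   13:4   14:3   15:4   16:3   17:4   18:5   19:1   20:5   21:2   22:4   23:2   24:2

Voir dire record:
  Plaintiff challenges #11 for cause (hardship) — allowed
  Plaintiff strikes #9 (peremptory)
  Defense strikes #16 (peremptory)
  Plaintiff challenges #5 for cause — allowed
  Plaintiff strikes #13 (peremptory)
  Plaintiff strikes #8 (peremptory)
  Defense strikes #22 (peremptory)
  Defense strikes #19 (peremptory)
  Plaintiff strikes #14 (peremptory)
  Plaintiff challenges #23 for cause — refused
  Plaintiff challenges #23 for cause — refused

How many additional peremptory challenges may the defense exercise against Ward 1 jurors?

Defense peremptories so far: #16, #22, #19 — 3 of 5 used, 2 left overall.
Against Ward 1: #19 — 1 used; per-ward cap 2 leaves 1.
Binding limit: min(2, 1) = 1.

1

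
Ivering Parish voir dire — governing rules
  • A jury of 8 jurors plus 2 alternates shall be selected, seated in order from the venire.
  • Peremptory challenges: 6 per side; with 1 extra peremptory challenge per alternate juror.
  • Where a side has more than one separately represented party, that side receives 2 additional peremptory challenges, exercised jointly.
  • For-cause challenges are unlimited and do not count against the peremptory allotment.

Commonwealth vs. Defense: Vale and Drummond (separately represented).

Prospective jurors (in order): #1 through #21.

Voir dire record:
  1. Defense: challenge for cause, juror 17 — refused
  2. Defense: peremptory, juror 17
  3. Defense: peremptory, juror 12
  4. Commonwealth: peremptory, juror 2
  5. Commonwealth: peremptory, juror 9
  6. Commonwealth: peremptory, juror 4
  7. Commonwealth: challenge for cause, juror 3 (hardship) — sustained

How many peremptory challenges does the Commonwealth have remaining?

Commonwealth allotment: 6 base + 1 × 2 alternates = 8.
Commonwealth peremptories used: #2, #9, #4 — 3 (the for-cause on #3 doesn't count).
Remaining: 8 − 3 = 5.

5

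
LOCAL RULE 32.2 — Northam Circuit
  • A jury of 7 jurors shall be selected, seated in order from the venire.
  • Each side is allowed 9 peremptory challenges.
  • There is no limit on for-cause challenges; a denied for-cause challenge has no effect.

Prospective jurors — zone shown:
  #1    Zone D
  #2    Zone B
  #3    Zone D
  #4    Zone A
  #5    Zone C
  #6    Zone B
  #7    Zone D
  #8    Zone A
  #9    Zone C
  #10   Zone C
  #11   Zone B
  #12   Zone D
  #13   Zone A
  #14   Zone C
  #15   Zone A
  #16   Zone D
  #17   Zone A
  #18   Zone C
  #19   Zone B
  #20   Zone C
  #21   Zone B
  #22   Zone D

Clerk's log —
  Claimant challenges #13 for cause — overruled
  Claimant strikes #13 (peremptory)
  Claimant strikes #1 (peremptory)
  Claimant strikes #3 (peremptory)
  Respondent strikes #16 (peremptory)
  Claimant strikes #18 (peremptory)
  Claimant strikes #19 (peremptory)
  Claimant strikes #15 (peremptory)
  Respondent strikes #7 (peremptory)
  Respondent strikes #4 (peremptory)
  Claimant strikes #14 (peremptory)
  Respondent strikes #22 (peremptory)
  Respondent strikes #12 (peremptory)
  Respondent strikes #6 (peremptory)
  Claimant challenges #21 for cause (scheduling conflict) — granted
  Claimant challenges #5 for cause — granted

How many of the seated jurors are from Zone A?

Removed: #1, #3, #4, #5, #6, #7, #12, #13, #14, #15, #16, #18, #19, #21, #22.
Seated jurors 1–7: #2, #8, #9, #10, #11, #17, #20.
Of those, in Zone A: #8, #17 → 2.

2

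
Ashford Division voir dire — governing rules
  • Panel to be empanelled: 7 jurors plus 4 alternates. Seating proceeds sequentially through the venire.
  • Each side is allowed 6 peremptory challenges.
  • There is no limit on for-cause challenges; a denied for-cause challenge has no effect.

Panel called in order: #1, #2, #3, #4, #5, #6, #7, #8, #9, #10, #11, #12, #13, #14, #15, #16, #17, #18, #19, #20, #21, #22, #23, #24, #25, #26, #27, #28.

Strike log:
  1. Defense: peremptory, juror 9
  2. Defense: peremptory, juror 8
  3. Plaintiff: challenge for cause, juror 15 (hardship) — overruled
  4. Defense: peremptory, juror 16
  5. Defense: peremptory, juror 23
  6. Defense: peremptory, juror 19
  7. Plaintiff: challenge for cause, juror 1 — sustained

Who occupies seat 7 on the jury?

Removed: #1, #8, #9, #16, #19, #23. (#15 stays — for-cause denied.)
Filling seats in venire order through position 7: #2, #3, #4, #5, #6, #7, #10.
So seat 7 is #10.

10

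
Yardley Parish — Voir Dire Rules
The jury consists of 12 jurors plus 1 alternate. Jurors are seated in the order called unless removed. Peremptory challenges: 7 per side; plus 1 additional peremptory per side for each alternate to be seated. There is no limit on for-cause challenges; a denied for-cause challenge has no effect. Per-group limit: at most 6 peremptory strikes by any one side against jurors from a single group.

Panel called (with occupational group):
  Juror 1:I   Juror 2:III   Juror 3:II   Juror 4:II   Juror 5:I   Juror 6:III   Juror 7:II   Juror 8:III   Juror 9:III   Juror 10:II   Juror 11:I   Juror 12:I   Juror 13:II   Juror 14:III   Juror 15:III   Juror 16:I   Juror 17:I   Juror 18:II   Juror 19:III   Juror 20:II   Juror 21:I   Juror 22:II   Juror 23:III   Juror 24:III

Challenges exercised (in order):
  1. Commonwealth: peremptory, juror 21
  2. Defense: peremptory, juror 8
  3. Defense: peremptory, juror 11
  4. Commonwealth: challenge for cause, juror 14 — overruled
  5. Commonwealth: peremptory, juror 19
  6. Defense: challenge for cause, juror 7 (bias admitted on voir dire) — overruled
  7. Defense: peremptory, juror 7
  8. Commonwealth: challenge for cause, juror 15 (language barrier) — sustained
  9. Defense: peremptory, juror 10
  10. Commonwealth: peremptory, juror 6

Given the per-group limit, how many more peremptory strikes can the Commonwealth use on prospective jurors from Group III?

Commonwealth peremptories so far: #21, #19, #6 — 3 of 8 used, 5 left overall.
Against Group III: #19, #6 — 2 used; per-group cap 6 leaves 4.
Binding limit: min(5, 4) = 4.

4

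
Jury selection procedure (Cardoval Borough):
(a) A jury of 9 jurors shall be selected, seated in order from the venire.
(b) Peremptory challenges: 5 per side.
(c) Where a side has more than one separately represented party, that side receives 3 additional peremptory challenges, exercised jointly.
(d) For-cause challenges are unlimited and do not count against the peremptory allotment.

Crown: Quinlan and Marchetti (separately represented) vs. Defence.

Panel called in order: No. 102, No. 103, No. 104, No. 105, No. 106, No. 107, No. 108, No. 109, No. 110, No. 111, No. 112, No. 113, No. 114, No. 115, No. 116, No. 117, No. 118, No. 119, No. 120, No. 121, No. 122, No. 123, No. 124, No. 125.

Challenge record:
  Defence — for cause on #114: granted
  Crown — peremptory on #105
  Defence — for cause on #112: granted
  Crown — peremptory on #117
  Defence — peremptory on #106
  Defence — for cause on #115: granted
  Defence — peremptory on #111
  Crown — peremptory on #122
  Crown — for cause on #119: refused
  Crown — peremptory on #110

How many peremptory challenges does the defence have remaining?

3

Defence allotment: 5.
Defence peremptories used: #106, #111 — 2 (for-cause on #114, #112, #115 don't count).
Remaining: 5 − 2 = 3.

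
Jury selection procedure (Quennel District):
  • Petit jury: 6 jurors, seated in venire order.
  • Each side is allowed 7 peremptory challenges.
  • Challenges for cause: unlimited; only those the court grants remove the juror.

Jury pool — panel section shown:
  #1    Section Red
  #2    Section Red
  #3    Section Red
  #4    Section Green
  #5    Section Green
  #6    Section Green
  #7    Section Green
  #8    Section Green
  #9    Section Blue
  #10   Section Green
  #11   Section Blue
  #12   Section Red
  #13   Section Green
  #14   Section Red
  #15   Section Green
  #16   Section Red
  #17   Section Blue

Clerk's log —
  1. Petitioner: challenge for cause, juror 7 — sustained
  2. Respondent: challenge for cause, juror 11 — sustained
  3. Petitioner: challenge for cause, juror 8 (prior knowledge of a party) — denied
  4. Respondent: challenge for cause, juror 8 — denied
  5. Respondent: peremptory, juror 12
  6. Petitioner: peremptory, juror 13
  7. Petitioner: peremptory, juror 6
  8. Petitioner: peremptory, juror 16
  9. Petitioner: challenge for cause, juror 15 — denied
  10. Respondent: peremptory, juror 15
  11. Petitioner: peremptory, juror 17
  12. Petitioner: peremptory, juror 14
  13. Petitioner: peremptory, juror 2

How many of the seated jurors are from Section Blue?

Removed: #2, #6, #7, #11, #12, #13, #14, #15, #16, #17.
Seated jurors 1–6: #1, #3, #4, #5, #8, #9.
Of those, in Section Blue: #9 → 1.

1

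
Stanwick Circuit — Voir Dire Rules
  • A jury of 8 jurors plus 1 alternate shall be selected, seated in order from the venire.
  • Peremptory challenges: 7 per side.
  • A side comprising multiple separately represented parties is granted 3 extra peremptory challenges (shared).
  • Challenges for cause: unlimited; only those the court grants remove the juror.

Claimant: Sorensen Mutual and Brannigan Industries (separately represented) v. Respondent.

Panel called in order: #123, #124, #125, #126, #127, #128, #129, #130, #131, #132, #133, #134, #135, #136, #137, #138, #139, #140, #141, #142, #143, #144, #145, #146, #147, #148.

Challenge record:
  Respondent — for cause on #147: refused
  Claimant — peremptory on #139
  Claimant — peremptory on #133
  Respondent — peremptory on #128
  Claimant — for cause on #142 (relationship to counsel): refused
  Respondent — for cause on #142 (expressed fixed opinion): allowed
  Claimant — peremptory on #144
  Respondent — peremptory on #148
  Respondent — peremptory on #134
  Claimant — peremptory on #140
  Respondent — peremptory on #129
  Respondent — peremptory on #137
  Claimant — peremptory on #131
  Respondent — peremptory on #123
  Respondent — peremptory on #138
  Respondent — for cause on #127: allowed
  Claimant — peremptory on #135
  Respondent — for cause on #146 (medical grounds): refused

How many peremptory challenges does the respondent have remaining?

Respondent allotment: 7.
Respondent peremptories used: #128, #148, #134, #129, #137, #123, #138 — 7 (for-cause on #147, #142, #127, #146 don't count).
Remaining: 7 − 7 = 0.

0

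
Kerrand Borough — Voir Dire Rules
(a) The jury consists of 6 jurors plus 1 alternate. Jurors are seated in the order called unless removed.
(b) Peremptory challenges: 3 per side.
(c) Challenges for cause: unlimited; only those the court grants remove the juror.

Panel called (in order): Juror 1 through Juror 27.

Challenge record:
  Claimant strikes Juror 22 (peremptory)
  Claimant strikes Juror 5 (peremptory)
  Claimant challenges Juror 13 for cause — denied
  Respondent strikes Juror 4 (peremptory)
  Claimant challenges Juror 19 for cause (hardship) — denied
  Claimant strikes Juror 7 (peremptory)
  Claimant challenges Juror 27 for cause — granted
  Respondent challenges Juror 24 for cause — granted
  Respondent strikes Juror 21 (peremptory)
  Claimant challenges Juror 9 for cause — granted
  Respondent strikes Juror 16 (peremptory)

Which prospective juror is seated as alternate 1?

11

Removed: #4, #5, #7, #9, #16, #21, #22, #24, #27. (#13, #19 stay — for-cause denied.)
Filling seats in venire order through position 7: #1, #2, #3, #6, #8, #10, #11.
So alternate 1 is #11.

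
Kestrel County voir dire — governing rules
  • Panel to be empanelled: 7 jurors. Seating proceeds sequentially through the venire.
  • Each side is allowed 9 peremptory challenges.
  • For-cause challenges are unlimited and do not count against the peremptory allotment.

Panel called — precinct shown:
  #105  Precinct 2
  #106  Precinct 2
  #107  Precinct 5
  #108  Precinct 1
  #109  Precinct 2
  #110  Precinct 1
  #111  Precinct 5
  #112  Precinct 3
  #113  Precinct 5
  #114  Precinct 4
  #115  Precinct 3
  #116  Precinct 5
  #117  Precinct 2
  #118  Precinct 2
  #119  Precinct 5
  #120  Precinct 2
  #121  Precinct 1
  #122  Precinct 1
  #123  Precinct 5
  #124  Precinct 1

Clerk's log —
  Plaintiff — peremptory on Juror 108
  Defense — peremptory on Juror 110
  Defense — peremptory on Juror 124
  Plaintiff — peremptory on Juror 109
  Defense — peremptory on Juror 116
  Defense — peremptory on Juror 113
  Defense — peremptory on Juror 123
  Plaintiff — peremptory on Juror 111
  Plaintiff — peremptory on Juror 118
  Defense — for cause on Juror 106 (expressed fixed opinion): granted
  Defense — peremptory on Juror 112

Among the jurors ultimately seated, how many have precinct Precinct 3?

1

Removed: #106, #108, #109, #110, #111, #112, #113, #116, #118, #123, #124.
Seated jurors 1–7: #105, #107, #114, #115, #117, #119, #120.
Of those, in Precinct 3: #115 → 1.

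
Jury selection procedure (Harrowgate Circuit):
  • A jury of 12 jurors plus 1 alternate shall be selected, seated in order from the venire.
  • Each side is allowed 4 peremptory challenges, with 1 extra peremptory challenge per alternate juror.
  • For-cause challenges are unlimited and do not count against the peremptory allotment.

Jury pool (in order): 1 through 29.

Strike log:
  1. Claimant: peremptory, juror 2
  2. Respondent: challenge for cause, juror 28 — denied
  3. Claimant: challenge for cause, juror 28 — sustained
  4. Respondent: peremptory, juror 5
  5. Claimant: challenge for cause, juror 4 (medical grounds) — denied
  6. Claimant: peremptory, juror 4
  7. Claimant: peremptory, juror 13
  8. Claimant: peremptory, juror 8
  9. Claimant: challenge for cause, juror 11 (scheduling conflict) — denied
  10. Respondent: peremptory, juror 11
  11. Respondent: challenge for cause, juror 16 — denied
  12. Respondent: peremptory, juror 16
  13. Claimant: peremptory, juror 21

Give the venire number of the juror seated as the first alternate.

20

Removed: #2, #4, #5, #8, #11, #13, #16, #21, #28.
Seating in order: seats 1–12 → #1, #3, #6, #7, #9, #10, #12, #14, #15, #17, #18, #19; alternates → #20.
So alternate 1 is #20.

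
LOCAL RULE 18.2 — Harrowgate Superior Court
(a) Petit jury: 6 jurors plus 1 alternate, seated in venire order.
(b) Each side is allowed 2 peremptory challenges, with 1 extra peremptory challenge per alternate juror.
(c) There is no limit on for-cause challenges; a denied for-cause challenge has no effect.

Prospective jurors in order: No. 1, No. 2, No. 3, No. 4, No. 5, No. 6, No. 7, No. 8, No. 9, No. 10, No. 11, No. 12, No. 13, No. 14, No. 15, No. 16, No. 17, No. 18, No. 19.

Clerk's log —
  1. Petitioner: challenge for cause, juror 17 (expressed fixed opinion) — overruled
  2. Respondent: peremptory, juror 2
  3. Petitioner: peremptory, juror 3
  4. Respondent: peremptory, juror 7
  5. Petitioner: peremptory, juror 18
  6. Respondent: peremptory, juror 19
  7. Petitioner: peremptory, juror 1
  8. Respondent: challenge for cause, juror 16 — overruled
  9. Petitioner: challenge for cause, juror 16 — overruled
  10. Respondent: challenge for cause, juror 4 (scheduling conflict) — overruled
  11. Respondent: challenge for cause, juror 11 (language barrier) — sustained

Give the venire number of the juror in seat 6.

Removed: #1, #2, #3, #7, #11, #18, #19. (#4, #16, #17 stay — for-cause denied.)
Seating in order: seats 1–6 → #4, #5, #6, #8, #9, #10; alternates → #12.
So seat 6 is #10.

10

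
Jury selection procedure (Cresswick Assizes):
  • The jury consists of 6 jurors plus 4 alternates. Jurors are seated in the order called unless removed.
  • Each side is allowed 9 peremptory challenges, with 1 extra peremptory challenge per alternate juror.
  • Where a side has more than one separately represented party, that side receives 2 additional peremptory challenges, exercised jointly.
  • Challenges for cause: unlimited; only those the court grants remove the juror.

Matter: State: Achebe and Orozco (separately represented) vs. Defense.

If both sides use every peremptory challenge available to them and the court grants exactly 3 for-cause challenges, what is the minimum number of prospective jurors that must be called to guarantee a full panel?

41

Seats to fill: 6 + 4 alternates = 10.
Peremptories — State: 9 + 1×4 + 2 = 15; Defense: 9 + 1×4 = 13; total 28.
For-cause removals: 3.
Minimum venire: 10 + 28 + 3 = 41.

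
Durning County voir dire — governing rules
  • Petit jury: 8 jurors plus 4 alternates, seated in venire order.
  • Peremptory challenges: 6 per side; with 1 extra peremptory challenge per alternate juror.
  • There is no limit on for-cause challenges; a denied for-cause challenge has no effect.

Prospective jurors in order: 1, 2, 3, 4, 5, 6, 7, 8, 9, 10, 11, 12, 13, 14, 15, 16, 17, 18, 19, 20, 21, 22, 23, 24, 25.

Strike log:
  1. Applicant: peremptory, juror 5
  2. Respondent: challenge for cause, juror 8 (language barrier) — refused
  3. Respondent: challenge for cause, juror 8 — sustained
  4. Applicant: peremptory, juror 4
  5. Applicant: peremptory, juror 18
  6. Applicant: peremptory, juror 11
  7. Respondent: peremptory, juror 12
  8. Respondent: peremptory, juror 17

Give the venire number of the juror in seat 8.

Removed: #4, #5, #8, #11, #12, #17, #18.
Seating in order: seats 1–8 → #1, #2, #3, #6, #7, #9, #10, #13; alternates → #14, #15, #16, #19.
So seat 8 is #13.

13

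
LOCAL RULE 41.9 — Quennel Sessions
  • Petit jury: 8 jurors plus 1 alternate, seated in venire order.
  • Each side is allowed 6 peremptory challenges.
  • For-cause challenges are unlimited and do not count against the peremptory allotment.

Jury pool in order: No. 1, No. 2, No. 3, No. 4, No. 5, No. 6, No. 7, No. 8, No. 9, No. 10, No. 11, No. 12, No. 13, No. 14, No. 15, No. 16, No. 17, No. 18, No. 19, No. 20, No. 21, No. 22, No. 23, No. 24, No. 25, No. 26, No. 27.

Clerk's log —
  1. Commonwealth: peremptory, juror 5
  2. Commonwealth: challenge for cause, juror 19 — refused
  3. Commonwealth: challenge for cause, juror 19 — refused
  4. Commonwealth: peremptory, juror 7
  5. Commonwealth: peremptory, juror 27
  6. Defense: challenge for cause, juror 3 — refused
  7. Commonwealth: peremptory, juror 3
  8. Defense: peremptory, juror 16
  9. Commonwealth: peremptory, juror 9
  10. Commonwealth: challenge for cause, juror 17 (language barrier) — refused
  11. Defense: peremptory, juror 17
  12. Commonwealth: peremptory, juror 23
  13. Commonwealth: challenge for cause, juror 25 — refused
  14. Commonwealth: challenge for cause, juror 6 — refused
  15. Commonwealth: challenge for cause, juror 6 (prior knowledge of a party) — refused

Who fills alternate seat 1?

Removed: #3, #5, #7, #9, #16, #17, #23, #27. (#6, #19, #25 stay — for-cause denied.)
Seating in order: seats 1–8 → #1, #2, #4, #6, #8, #10, #11, #12; alternates → #13.
So alternate 1 is #13.

13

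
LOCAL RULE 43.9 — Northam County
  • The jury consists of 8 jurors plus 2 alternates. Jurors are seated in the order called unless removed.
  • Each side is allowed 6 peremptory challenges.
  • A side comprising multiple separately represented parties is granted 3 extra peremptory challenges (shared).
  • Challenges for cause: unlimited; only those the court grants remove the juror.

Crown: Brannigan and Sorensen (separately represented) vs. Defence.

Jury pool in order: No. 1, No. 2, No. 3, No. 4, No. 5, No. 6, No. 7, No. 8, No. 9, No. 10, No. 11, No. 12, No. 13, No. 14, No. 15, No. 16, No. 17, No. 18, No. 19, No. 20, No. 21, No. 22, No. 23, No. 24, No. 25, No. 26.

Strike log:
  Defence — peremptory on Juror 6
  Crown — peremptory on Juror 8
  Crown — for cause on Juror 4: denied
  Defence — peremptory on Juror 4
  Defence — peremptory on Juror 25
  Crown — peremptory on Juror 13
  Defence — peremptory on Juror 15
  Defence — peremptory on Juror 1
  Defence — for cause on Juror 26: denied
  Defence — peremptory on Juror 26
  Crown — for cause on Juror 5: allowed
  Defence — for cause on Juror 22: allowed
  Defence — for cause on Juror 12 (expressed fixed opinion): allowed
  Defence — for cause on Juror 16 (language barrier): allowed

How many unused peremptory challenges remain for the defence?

0

Defence allotment: 6.
Defence peremptories used: #6, #4, #25, #15, #1, #26 — 6 (for-cause on #26, #22, #12, #16 don't count).
Remaining: 6 − 6 = 0.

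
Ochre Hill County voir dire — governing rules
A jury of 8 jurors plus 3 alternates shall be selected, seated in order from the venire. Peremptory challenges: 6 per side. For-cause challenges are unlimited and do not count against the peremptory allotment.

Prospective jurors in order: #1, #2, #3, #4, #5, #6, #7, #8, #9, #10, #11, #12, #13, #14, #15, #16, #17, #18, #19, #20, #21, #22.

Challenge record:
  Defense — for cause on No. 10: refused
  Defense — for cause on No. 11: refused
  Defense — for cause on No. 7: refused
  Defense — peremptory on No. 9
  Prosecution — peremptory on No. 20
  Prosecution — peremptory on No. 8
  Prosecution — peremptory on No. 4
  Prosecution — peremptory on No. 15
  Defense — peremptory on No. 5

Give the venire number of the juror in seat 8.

12

Removed: #4, #5, #8, #9, #15, #20. (#7, #10, #11 stay — for-cause denied.)
Seating in order: seats 1–8 → #1, #2, #3, #6, #7, #10, #11, #12; alternates → #13, #14, #16.
So seat 8 is #12.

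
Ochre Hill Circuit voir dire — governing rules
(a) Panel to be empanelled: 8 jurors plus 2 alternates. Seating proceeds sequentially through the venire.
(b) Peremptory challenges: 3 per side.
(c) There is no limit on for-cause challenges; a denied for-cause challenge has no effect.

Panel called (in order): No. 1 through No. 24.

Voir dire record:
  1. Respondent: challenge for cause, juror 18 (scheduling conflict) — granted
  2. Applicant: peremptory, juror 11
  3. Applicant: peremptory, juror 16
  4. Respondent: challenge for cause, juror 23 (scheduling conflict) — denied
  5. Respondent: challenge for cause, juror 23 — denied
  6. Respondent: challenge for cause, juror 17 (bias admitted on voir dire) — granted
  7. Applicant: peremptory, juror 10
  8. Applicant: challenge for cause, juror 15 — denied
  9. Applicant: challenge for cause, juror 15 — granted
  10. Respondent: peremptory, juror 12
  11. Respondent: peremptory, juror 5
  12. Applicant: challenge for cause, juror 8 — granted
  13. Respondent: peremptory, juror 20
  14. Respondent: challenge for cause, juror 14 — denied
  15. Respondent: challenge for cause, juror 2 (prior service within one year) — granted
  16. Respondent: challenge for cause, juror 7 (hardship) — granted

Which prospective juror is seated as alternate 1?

Removed: #2, #5, #7, #8, #10, #11, #12, #15, #16, #17, #18, #20. (#14, #23 stay — for-cause denied.)
Seating in order: seats 1–8 → #1, #3, #4, #6, #9, #13, #14, #19; alternates → #21, #22.
So alternate 1 is #21.

21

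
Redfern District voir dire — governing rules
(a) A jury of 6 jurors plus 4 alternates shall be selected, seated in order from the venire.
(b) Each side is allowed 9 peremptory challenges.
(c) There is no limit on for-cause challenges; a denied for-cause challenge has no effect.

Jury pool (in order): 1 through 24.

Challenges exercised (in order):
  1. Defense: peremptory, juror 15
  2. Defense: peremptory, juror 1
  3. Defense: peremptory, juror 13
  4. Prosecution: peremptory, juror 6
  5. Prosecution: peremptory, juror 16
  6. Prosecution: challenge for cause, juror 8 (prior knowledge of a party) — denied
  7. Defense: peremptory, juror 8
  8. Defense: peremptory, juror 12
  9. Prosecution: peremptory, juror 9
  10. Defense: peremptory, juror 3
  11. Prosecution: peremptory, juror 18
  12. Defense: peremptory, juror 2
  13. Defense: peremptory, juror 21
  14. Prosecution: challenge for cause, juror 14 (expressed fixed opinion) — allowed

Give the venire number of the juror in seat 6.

17

Removed: #1, #2, #3, #6, #8, #9, #12, #13, #14, #15, #16, #18, #21.
Seating in order: seats 1–6 → #4, #5, #7, #10, #11, #17; alternates → #19, #20, #22, #23.
So seat 6 is #17.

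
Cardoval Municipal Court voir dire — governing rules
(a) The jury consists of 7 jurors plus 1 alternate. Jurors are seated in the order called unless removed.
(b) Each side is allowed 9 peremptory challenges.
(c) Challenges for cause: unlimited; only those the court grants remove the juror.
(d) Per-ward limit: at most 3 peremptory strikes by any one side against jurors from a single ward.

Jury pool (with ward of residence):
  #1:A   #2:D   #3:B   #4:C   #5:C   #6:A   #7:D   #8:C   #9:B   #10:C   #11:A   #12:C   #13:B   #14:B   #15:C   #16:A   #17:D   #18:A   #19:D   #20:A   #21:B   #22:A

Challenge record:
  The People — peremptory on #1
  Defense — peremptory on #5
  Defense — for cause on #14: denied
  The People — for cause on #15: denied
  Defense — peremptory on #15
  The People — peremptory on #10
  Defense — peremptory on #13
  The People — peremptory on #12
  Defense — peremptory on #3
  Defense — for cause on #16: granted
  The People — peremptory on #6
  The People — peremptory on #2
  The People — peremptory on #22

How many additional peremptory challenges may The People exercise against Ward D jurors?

2

The People peremptories so far: #1, #10, #12, #6, #2, #22 — 6 of 9 used, 3 left overall.
Against Ward D: #2 — 1 used; per-ward cap 3 leaves 2.
Binding limit: min(3, 2) = 2.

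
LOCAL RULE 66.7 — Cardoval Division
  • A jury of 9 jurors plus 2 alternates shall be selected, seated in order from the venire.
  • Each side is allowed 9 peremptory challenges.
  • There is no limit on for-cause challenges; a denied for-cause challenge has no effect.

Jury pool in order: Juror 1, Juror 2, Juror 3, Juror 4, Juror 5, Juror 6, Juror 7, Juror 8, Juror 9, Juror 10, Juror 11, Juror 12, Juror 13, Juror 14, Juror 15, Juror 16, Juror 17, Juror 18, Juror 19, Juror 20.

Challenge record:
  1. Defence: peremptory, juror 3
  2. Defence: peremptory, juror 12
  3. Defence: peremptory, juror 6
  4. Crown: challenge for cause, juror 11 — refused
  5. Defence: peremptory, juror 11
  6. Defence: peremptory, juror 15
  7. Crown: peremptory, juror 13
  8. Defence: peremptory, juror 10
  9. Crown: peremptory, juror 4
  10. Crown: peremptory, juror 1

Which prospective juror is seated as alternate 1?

19

Removed: #1, #3, #4, #6, #10, #11, #12, #13, #15.
Seating in order: seats 1–9 → #2, #5, #7, #8, #9, #14, #16, #17, #18; alternates → #19, #20.
So alternate 1 is #19.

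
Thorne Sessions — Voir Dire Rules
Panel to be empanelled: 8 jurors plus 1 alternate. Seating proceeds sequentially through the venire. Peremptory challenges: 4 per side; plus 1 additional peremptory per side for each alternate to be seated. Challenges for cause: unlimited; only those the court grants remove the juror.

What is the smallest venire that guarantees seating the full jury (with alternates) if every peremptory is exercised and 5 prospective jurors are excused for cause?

Seats to fill: 8 + 1 alternates = 9.
Peremptories: 4 + 1×1 = 5 per side × 2 sides = 10.
For-cause removals: 5.
Minimum venire: 9 + 10 + 5 = 24.

24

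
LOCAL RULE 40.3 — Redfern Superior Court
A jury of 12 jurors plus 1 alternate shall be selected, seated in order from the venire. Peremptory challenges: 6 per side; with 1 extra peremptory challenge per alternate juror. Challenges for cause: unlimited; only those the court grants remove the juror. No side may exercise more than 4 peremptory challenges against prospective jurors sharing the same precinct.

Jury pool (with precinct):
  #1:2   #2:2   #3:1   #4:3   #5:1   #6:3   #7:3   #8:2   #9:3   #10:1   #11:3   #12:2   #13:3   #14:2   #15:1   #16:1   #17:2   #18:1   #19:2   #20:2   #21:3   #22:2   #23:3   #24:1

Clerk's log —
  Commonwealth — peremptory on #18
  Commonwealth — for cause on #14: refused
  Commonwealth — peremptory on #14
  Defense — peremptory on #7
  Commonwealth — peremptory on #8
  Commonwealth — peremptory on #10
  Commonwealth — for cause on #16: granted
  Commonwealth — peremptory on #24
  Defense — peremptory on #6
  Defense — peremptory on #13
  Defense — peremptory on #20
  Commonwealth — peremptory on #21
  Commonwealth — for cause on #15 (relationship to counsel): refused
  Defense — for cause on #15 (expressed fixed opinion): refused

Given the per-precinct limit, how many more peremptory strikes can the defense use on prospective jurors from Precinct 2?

Defense peremptories so far: #7, #6, #13, #20 — 4 of 7 used, 3 left overall.
Against Precinct 2: #20 — 1 used; per-precinct cap 4 leaves 3.
Binding limit: min(3, 3) = 3.

3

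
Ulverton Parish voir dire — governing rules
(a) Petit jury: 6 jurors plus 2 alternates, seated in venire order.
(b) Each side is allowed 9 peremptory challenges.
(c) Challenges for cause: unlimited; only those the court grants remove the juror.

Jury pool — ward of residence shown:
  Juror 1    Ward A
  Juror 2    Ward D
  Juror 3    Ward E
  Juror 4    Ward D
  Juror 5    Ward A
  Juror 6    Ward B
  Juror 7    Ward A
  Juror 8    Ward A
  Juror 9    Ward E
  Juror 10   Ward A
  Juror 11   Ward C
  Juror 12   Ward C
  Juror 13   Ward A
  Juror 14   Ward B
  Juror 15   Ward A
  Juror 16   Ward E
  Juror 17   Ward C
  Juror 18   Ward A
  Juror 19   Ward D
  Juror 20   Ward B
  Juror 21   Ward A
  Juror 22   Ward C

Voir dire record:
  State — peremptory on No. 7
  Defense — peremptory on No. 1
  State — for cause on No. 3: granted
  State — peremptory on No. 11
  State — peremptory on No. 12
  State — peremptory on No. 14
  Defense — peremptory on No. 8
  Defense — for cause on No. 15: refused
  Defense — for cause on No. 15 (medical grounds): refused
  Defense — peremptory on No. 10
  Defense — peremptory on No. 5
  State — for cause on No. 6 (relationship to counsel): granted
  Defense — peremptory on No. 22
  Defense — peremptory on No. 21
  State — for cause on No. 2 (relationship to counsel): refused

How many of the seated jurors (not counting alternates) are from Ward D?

Removed: #1, #3, #5, #6, #7, #8, #10, #11, #12, #14, #21, #22.
Seated jurors 1–6: #2, #4, #9, #13, #15, #16 (alternates #17, #18 not counted).
Of those, in Ward D: #2, #4 → 2.

2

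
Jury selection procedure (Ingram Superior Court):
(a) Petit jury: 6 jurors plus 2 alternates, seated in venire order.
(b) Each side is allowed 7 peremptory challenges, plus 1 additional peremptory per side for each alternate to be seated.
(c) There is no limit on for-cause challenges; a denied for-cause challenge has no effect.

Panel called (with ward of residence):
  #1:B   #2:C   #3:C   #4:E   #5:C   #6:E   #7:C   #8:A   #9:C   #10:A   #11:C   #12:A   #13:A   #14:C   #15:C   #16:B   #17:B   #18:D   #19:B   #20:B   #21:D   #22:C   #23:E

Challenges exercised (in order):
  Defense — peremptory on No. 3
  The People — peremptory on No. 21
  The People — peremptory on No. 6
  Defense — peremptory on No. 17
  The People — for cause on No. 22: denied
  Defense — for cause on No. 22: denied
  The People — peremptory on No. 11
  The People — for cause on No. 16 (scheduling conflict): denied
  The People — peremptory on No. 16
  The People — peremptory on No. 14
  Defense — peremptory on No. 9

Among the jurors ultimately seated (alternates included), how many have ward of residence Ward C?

3

Removed: #3, #6, #9, #11, #14, #16, #17, #21.
Seated (8 incl. alternates): #1, #2, #4, #5, #7, #8, #10, #12.
Of those, in Ward C: #2, #5, #7 → 3.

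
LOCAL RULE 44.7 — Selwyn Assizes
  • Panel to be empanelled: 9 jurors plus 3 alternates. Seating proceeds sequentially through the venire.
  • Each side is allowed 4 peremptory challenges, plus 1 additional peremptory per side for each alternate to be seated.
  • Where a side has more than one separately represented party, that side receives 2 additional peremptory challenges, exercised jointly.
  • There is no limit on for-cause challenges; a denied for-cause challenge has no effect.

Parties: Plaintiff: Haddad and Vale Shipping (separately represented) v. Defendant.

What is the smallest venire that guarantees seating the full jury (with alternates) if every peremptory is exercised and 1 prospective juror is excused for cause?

Seats to fill: 9 + 3 alternates = 12.
Peremptories — Plaintiff: 4 + 1×3 + 2 = 9; Defendant: 4 + 1×3 = 7; total 16.
For-cause removals: 1.
Minimum venire: 12 + 16 + 1 = 29.

29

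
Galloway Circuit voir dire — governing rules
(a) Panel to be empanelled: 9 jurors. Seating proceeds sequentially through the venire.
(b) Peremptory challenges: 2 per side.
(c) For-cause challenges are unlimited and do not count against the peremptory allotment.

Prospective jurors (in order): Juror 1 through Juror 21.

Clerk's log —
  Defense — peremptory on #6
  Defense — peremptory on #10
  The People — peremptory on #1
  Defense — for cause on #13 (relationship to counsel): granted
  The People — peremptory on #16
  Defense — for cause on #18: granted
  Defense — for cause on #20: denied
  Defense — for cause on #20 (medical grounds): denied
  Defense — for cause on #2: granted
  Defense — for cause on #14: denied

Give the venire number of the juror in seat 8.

Removed: #1, #2, #6, #10, #13, #16, #18. (#14, #20 stay — for-cause denied.)
Seating in order: seats 1–9 → #3, #4, #5, #7, #8, #9, #11, #12, #14.
So seat 8 is #12.

12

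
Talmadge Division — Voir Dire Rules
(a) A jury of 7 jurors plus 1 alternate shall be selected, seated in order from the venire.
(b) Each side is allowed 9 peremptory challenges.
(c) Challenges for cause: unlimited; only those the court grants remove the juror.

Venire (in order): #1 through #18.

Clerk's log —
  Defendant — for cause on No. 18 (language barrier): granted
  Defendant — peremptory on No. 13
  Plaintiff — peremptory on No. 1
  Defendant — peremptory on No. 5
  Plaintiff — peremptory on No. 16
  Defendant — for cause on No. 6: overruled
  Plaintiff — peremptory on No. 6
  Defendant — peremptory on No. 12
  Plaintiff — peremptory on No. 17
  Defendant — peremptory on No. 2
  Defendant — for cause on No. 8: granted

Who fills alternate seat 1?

15

Removed: #1, #2, #5, #6, #8, #12, #13, #16, #17, #18.
Seating in order: seats 1–7 → #3, #4, #7, #9, #10, #11, #14; alternates → #15.
So alternate 1 is #15.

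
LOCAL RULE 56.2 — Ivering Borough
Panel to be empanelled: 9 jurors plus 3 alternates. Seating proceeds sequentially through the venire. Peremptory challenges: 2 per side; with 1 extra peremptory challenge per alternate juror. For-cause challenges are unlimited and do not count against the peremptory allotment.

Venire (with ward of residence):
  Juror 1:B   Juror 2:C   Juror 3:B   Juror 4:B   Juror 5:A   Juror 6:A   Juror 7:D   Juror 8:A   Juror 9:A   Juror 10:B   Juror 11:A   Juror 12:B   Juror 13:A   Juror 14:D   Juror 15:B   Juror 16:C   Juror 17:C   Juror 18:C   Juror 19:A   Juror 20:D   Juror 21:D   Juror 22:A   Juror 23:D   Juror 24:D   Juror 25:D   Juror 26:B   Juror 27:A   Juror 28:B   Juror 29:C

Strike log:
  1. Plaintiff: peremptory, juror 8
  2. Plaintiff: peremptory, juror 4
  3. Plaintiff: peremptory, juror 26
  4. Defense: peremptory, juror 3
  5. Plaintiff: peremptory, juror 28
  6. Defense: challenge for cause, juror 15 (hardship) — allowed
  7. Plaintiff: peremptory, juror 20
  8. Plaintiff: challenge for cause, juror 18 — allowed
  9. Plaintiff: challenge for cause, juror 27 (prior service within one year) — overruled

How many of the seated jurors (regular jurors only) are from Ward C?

Removed: #3, #4, #8, #15, #18, #20, #26, #28.
Seated jurors 1–9: #1, #2, #5, #6, #7, #9, #10, #11, #12 (alternates #13, #14, #16 not counted).
Of those, in Ward C: #2 → 1.

1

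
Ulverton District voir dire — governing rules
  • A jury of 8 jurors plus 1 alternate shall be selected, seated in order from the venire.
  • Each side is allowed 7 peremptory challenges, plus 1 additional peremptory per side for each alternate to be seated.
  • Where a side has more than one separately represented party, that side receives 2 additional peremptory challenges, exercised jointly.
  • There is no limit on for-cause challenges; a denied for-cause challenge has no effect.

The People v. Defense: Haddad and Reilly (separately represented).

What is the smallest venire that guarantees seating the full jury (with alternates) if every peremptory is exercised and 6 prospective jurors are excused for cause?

33

Seats to fill: 8 + 1 alternates = 9.
Peremptories — The People: 7 + 1×1 = 8; Defense: 7 + 1×1 + 2 = 10; total 18.
For-cause removals: 6.
Minimum venire: 9 + 18 + 6 = 33.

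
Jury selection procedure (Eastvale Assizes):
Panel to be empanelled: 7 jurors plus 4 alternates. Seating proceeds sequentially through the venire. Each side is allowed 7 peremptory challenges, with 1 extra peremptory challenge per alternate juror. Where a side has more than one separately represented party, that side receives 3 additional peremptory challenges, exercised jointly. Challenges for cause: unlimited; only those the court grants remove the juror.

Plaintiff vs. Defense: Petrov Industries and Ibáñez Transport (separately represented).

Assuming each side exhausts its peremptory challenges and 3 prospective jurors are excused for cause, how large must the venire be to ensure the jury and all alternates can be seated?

39

Seats to fill: 7 + 4 alternates = 11.
Peremptories — Plaintiff: 7 + 1×4 = 11; Defense: 7 + 1×4 + 3 = 14; total 25.
For-cause removals: 3.
Minimum venire: 11 + 25 + 3 = 39.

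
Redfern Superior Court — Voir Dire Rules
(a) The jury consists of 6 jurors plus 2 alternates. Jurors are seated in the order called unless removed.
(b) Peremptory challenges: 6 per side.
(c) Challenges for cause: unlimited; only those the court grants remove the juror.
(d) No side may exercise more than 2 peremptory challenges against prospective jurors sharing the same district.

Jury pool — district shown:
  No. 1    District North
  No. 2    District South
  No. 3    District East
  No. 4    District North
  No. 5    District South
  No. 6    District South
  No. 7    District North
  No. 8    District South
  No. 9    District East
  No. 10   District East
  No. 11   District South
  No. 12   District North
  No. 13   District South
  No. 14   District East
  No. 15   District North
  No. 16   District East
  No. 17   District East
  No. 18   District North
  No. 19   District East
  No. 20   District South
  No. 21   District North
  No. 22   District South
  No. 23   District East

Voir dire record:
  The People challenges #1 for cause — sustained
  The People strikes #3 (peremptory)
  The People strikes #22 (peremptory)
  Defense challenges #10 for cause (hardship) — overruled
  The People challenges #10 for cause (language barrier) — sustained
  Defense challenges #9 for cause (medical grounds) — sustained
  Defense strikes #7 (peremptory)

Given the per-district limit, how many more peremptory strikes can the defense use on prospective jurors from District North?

Defense peremptories so far: #7 — 1 of 6 used, 5 left overall.
Against District North: #7 — 1 used; per-district cap 2 leaves 1.
Binding limit: min(5, 1) = 1.

1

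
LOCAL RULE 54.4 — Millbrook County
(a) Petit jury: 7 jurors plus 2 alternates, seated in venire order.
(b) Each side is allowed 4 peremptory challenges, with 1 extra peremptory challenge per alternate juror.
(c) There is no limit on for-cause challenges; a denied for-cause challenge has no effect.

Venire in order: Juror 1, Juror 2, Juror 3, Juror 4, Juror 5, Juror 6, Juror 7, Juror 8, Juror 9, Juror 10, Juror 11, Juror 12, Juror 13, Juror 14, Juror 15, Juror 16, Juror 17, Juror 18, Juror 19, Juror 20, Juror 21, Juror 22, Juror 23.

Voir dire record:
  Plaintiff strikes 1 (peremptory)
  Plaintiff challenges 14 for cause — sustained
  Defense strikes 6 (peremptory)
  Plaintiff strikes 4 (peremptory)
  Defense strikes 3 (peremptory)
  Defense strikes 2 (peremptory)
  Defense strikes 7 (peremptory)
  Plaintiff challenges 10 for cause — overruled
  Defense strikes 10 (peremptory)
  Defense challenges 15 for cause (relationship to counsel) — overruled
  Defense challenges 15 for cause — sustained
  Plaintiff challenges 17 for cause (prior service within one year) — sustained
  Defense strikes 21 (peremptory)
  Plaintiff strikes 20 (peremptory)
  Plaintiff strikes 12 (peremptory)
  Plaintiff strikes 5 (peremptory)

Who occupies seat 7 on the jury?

Removed: #1, #2, #3, #4, #5, #6, #7, #10, #12, #14, #15, #17, #20, #21.
Seating in order: seats 1–7 → #8, #9, #11, #13, #16, #18, #19; alternates → #22, #23.
So seat 7 is #19.

19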